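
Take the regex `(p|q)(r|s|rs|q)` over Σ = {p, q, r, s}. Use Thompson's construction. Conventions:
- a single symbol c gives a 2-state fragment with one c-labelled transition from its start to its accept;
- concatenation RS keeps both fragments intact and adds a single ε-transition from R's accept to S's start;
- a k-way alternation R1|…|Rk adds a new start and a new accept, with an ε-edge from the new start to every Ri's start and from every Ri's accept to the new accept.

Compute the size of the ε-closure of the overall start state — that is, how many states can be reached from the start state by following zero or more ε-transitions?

3

Compute the ε-closure size of each fragment's start state recursively; a symbol fragment's start has no outgoing ε-edge, so its closure is just itself (size 1).
  p|q : |closure| = 1 + 1 + 1 = 3 (the new accept is not ε-reachable since no branch accepts ε)
  rs : |closure| equals the left operand's closure size = 1 (its accept is not ε-reachable, so the closure stops there)
  r|s|rs|q : |closure| = 1 + 1 + 1 + 1 + 1 = 5 (the new accept is not ε-reachable since no branch accepts ε)
  (p|q)(r|s|rs|q) : same as the first factor's closure: |closure| = 3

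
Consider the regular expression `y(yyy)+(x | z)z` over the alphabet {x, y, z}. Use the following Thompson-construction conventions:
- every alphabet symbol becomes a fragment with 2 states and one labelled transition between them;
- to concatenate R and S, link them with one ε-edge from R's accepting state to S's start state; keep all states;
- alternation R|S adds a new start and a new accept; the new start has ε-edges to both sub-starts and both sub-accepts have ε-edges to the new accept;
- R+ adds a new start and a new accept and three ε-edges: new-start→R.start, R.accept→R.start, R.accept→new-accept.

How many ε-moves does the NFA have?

12

Per subexpression:
Each of the 7 symbol leaves contributes 0 ε-transitions.
  yyy = 2 ε-transitions
  (yyy)+ = 5 ε-transitions
  x | z = 4 ε-transitions
  y(yyy)+(x | z)z = 12 ε-transitions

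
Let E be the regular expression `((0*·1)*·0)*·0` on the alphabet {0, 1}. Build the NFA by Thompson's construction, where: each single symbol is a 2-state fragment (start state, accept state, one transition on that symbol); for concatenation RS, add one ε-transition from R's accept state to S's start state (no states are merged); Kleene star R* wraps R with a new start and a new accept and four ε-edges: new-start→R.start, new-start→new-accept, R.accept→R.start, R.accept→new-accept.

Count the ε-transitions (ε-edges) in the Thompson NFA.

15

Bottom-up over the parse tree:
Each of the 4 symbol leaves contributes 0 ε-transitions.
  0* → 4 ε-transitions
  0*·1 → 5 ε-transitions
  (0*·1)* → 9 ε-transitions
  (0*·1)*·0 → 10 ε-transitions
  ((0*·1)*·0)* → 14 ε-transitions
  ((0*·1)*·0)*·0 → 15 ε-transitions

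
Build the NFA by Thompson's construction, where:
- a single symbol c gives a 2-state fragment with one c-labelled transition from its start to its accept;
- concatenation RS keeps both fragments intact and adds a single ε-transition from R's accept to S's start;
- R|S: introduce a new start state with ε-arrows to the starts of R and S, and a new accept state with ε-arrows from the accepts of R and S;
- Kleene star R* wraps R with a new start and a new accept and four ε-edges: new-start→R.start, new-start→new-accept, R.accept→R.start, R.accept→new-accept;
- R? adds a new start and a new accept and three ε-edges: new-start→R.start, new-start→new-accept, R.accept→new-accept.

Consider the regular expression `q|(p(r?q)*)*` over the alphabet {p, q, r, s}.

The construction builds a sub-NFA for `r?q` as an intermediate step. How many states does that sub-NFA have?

6

Fragment for `r?q`:
Each of the 2 symbol leaves contributes a 2-state fragment.
  r? : 4 states
  r?q : 6 states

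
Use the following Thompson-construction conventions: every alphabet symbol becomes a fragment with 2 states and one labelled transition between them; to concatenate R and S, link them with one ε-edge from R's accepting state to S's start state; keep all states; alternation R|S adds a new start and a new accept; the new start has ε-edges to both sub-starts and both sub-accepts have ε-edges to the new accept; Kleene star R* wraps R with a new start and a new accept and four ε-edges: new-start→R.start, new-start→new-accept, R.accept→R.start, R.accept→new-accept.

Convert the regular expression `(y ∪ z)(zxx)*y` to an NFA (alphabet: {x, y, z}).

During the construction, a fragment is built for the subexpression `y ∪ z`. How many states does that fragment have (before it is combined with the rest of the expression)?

Fragment for `y ∪ z`:
Each of the 2 symbol leaves contributes a 2-state fragment.
  y ∪ z — 6 states

6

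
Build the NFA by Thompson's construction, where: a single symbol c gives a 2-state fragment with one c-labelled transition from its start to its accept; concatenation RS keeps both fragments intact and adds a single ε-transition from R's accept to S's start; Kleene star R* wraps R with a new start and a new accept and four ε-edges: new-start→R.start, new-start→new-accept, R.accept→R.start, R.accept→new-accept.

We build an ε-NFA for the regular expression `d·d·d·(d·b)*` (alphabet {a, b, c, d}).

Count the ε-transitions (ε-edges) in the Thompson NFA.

8

Bottom-up over the parse tree:
Each of the 5 symbol leaves contributes 0 ε-transitions.
  d·b = 1 ε-transition
  (d·b)* = 5 ε-transitions
  d·d·d·(d·b)* = 8 ε-transitions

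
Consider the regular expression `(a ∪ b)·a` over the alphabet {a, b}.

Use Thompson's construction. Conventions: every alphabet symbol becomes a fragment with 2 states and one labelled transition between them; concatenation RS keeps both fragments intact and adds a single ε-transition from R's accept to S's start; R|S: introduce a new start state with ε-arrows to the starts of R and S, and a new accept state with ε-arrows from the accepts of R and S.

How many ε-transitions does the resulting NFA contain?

5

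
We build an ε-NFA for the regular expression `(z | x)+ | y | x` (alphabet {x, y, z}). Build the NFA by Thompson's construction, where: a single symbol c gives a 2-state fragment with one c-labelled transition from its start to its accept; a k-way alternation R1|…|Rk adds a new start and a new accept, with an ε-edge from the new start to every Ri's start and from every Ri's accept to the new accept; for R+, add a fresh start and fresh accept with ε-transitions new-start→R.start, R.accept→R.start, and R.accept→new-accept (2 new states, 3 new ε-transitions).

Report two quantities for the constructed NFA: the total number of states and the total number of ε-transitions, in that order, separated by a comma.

Per subexpression:
Each of the 4 symbol leaves contributes 2 states and 0 ε-transitions.
  z | x : 6 states, 4 ε-transitions
  (z | x)+ : 8 states, 7 ε-transitions
  (z | x)+ | y | x : 14 states, 13 ε-transitions

14, 13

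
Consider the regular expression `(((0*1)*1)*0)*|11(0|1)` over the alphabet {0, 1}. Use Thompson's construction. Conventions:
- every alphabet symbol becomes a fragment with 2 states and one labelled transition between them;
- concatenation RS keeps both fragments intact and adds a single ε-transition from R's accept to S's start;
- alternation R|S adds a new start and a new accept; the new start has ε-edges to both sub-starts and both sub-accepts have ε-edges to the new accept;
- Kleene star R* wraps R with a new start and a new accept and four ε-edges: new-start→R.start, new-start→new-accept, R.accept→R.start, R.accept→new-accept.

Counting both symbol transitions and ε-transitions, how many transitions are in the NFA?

37

Bottom-up over the parse tree:
Each of the 8 symbol leaves contributes 1 transition (1 symbol, 0 ε).
  0* → 5 transitions (1 symbol, 4 ε)
  0*1 → 7 transitions (2 symbol, 5 ε)
  (0*1)* → 11 transitions (2 symbol, 9 ε)
  (0*1)*1 → 13 transitions (3 symbol, 10 ε)
  ((0*1)*1)* → 17 transitions (3 symbol, 14 ε)
  ((0*1)*1)*0 → 19 transitions (4 symbol, 15 ε)
  (((0*1)*1)*0)* → 23 transitions (4 symbol, 19 ε)
  0|1 → 6 transitions (2 symbol, 4 ε)
  11(0|1) → 10 transitions (4 symbol, 6 ε)
  (((0*1)*1)*0)*|11(0|1) → 37 transitions (8 symbol, 29 ε)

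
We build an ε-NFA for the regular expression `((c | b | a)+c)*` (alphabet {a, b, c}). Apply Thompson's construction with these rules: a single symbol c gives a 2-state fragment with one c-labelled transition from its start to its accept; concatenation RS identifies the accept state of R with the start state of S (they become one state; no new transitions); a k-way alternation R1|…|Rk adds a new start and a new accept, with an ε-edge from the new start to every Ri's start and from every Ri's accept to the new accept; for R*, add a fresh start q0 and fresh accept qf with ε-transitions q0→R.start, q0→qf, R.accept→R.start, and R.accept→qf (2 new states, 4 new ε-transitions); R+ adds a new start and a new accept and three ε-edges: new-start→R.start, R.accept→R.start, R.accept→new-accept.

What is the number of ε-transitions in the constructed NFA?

Per subexpression:
Each of the 4 symbol leaves contributes 0 ε-transitions.
  c | b | a = 6 ε-transitions
  (c | b | a)+ = 9 ε-transitions
  (c | b | a)+c = 9 ε-transitions
  ((c | b | a)+c)* = 13 ε-transitions

13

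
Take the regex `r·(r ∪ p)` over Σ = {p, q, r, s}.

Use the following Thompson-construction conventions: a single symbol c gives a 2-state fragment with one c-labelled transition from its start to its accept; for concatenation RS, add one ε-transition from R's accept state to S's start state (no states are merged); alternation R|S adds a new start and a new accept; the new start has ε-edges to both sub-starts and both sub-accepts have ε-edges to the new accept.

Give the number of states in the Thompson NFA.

Recursing over subexpressions:
Each of the 3 symbol leaves contributes a 2-state fragment.
  r ∪ p → 6 states
  r·(r ∪ p) → 8 states

8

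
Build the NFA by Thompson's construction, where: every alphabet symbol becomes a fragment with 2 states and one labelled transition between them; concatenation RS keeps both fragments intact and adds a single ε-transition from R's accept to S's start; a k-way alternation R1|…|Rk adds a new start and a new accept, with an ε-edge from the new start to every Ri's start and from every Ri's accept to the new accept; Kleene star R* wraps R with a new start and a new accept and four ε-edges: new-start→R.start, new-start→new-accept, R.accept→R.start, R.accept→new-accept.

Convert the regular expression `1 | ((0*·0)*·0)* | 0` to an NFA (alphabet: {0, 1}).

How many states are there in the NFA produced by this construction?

Building bottom-up:
Each of the 5 symbol leaves contributes a 2-state fragment.
  0* : 4 states
  0*·0 : 6 states
  (0*·0)* : 8 states
  (0*·0)*·0 : 10 states
  ((0*·0)*·0)* : 12 states
  1 | ((0*·0)*·0)* | 0 : 18 states

18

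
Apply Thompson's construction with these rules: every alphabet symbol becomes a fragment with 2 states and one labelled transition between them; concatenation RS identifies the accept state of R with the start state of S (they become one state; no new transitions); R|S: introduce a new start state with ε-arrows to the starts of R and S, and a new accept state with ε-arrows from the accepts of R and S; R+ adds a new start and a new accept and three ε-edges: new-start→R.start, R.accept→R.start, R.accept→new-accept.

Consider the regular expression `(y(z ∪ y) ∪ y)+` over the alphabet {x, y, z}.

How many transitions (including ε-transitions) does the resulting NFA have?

15

By structural recursion:
Each of the 4 symbol leaves contributes 1 transition (1 symbol, 0 ε).
  z ∪ y : 6 transitions (2 symbol, 4 ε)
  y(z ∪ y) : 7 transitions (3 symbol, 4 ε)
  y(z ∪ y) ∪ y : 12 transitions (4 symbol, 8 ε)
  (y(z ∪ y) ∪ y)+ : 15 transitions (4 symbol, 11 ε)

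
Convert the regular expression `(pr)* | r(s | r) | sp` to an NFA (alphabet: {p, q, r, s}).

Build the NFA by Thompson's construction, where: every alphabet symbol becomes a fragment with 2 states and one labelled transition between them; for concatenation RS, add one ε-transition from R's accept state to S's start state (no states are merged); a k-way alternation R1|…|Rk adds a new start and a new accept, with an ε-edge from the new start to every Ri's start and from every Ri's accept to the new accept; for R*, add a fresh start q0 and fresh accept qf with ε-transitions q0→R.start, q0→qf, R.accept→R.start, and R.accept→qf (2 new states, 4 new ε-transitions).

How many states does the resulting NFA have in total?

Recursing over subexpressions:
Each of the 7 symbol leaves contributes a 2-state fragment.
  pr : 4 states
  (pr)* : 6 states
  s | r : 6 states
  r(s | r) : 8 states
  sp : 4 states
  (pr)* | r(s | r) | sp : 20 states

20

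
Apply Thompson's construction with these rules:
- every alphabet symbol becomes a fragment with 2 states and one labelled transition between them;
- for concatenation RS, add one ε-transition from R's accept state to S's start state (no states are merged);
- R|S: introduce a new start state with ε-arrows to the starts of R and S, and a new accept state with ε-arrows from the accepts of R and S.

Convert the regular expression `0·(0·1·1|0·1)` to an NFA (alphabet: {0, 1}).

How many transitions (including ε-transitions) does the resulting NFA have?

Recursing over subexpressions:
Each of the 6 symbol leaves contributes 1 transition (1 symbol, 0 ε).
  0·1·1 : 5 transitions (3 symbol, 2 ε)
  0·1 : 3 transitions (2 symbol, 1 ε)
  0·1·1|0·1 : 12 transitions (5 symbol, 7 ε)
  0·(0·1·1|0·1) : 14 transitions (6 symbol, 8 ε)

14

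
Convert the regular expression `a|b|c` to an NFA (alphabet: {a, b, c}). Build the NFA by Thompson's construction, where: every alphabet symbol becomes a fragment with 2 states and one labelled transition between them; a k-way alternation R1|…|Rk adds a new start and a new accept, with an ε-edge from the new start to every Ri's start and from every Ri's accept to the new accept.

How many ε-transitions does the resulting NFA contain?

6

Building bottom-up:
Each of the 3 symbol leaves contributes 0 ε-transitions.
  a|b|c = 6 ε-transitions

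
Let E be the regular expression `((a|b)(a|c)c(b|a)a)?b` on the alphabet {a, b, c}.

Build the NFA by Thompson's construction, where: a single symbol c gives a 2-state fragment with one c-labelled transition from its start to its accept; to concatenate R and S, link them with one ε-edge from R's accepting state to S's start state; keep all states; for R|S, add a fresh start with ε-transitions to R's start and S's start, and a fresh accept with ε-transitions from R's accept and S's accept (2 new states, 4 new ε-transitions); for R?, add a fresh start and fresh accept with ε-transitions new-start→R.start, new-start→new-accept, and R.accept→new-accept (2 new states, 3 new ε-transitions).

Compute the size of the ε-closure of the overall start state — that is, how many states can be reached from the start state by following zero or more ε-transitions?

6

Compute the ε-closure size of each fragment's start state recursively; a symbol fragment's start has no outgoing ε-edge, so its closure is just itself (size 1).
  a|b : new start ε-reaches every alternative's start; none of them accept ε, so the new accept is not reached: |ε-closure| = 1 + 1 + 1 = 3
  a|c : |ε-closure| = 1 + 1 + 1 = 3 (the new accept is not ε-reachable since no branch accepts ε)
  b|a : new start ε-reaches every alternative's start; none of them accept ε, so the new accept is not reached: |ε-closure| = 1 + 1 + 1 = 3
  (a|b)(a|c)c(b|a)a : same as the first factor's closure: |ε-closure| = 3
  ((a|b)(a|c)c(b|a)a)? : |ε-closure| = 1 (new start) + 3 (body) + 1 (new accept, via ε) = 5
  ((a|b)(a|c)c(b|a)a)?b : |ε-closure| = 5 + 1 = 6 (closure spills across the concat boundary because the left factor accepts ε)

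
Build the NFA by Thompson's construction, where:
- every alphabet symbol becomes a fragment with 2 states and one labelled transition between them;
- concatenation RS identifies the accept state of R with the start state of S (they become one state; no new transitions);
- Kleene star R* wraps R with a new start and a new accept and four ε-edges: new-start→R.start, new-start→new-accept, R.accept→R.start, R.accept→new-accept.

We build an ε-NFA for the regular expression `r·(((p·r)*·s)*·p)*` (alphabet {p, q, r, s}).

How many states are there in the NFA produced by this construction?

12

Bottom-up over the parse tree:
Each of the 5 symbol leaves contributes a 2-state fragment.
  p·r = 3 states
  (p·r)* = 5 states
  (p·r)*·s = 6 states
  ((p·r)*·s)* = 8 states
  ((p·r)*·s)*·p = 9 states
  (((p·r)*·s)*·p)* = 11 states
  r·(((p·r)*·s)*·p)* = 12 states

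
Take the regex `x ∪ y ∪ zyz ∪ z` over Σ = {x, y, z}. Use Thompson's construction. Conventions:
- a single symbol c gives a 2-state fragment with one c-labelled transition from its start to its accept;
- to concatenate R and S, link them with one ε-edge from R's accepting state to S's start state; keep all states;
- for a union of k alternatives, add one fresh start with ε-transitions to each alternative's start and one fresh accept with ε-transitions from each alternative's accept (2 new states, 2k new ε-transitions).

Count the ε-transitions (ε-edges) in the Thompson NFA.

10

By structural recursion:
Each of the 6 symbol leaves contributes 0 ε-transitions.
  zyz : 2 ε-transitions
  x ∪ y ∪ zyz ∪ z : 10 ε-transitions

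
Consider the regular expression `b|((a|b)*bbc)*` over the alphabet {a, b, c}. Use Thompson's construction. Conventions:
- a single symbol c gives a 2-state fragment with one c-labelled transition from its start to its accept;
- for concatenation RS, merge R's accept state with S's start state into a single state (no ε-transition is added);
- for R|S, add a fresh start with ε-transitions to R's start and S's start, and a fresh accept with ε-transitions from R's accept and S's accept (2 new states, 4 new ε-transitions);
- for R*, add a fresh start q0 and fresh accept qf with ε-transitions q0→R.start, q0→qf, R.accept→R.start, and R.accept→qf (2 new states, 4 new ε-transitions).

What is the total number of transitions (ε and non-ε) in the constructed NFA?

22

Building bottom-up:
Each of the 6 symbol leaves contributes 1 transition (1 symbol, 0 ε).
  a|b → 6 transitions (2 symbol, 4 ε)
  (a|b)* → 10 transitions (2 symbol, 8 ε)
  (a|b)*bbc → 13 transitions (5 symbol, 8 ε)
  ((a|b)*bbc)* → 17 transitions (5 symbol, 12 ε)
  b|((a|b)*bbc)* → 22 transitions (6 symbol, 16 ε)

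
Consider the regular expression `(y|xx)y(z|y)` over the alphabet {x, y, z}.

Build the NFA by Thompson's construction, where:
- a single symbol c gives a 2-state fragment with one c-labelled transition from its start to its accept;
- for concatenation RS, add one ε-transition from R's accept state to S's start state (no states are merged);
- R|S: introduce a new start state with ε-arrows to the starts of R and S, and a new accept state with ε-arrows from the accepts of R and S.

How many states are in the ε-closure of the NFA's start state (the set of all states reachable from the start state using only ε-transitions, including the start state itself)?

3

Let C(F) = |ε-closure(F.start)| within fragment F, and note whether F accepts ε. Symbol fragments have C = 1 and do not accept ε. Then:
  xx — |ε-closure| equals the left operand's closure size = 1 (its accept is not ε-reachable, so the closure stops there)
  y|xx — new start ε-reaches every alternative's start; none of them accept ε, so the new accept is not reached: |ε-closure| = 1 + 1 + 1 = 3
  z|y — |ε-closure| = 1 + 1 + 1 = 3 (the new accept is not ε-reachable since no branch accepts ε)
  (y|xx)y(z|y) — |ε-closure| equals the left operand's closure size = 3 (its accept is not ε-reachable, so the closure stops there)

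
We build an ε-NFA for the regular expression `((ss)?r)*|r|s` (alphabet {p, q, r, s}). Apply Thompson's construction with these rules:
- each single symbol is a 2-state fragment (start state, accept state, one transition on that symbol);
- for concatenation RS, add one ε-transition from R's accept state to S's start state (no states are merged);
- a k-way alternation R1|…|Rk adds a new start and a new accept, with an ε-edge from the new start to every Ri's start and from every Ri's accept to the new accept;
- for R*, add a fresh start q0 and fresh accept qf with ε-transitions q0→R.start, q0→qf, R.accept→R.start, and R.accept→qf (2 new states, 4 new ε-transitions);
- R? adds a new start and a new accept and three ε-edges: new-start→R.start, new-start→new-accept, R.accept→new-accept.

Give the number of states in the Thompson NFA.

16

Recursing over subexpressions:
Each of the 5 symbol leaves contributes a 2-state fragment.
  ss → 4 states
  (ss)? → 6 states
  (ss)?r → 8 states
  ((ss)?r)* → 10 states
  ((ss)?r)*|r|s → 16 states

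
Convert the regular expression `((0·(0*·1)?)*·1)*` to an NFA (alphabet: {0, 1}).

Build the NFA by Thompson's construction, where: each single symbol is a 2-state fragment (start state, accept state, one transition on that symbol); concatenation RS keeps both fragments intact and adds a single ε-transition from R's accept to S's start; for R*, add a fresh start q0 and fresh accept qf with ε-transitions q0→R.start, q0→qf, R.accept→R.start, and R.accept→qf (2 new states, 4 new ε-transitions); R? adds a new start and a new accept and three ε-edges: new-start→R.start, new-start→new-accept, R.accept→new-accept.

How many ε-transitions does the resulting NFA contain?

By structural recursion:
Each of the 4 symbol leaves contributes 0 ε-transitions.
  0* : 4 ε-transitions
  0*·1 : 5 ε-transitions
  (0*·1)? : 8 ε-transitions
  0·(0*·1)? : 9 ε-transitions
  (0·(0*·1)?)* : 13 ε-transitions
  (0·(0*·1)?)*·1 : 14 ε-transitions
  ((0·(0*·1)?)*·1)* : 18 ε-transitions

18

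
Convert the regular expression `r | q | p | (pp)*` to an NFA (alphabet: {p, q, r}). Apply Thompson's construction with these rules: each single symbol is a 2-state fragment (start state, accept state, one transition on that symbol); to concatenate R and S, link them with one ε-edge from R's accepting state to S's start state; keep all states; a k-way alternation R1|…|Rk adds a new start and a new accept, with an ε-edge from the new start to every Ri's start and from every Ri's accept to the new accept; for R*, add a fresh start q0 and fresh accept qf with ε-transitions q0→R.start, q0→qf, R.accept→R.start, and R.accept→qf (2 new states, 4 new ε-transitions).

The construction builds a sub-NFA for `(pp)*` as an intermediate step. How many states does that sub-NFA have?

Fragment for `(pp)*`:
Each of the 2 symbol leaves contributes a 2-state fragment.
  pp — 4 states
  (pp)* — 6 states

6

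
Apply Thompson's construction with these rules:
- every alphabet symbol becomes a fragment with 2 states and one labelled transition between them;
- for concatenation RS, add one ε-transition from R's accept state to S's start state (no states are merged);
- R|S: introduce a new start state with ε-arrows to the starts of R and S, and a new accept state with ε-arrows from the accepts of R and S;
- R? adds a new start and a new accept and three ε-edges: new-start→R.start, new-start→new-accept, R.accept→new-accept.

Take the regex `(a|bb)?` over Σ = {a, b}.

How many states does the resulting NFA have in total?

10

Building bottom-up:
Each of the 3 symbol leaves contributes a 2-state fragment.
  bb — 4 states
  a|bb — 8 states
  (a|bb)? — 10 states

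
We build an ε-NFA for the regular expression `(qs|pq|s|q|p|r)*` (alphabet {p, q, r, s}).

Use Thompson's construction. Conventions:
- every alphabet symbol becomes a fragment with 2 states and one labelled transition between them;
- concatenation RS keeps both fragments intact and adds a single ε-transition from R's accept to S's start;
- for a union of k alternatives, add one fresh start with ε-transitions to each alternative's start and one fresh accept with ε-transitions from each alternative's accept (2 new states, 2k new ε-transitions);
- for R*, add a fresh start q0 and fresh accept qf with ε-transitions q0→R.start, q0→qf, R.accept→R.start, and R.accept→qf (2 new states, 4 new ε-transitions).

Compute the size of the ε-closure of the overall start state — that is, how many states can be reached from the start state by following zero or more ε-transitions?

9

Let C(F) = |ε-closure(F.start)| within fragment F, and note whether F accepts ε. Symbol fragments have C = 1 and do not accept ε. Then:
  qs : |closure| equals the left operand's closure size = 1 (its accept is not ε-reachable, so the closure stops there)
  pq : same as the first factor's closure: |closure| = 1
  qs|pq|s|q|p|r : new start ε-reaches every alternative's start; none of them accept ε, so the new accept is not reached: |closure| = 1 + 1 + 1 + 1 + 1 + 1 + 1 = 7
  (qs|pq|s|q|p|r)* : new start has ε-edges to the inner start and to the new accept, so |closure| = 2 + 7 = 9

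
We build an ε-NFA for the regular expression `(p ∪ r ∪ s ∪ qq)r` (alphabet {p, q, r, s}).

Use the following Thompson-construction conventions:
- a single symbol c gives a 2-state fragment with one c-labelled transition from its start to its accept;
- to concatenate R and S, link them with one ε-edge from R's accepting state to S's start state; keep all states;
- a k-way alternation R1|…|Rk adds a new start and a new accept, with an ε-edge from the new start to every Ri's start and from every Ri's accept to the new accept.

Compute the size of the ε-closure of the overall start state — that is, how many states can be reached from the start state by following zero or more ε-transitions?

5

Work bottom-up. For each fragment F, track |ε-closure(F.start)| and whether F's accept lies in that closure (i.e. whether F accepts ε). A single-symbol fragment has closure size 1 and does not accept ε.
  qq → C equals the left operand's closure size = 1 (its accept is not ε-reachable, so the closure stops there)
  p ∪ r ∪ s ∪ qq → C = 1 + 1 + 1 + 1 + 1 = 5 (the new accept is not ε-reachable since no branch accepts ε)
  (p ∪ r ∪ s ∪ qq)r → same as the first factor's closure: C = 5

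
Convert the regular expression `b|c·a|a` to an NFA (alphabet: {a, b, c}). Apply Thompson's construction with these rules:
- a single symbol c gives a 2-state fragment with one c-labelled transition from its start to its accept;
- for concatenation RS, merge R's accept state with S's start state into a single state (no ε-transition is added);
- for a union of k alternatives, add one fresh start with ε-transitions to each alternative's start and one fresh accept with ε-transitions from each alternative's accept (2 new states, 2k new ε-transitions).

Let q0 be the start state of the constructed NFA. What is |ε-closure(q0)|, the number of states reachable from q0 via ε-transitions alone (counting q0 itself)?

4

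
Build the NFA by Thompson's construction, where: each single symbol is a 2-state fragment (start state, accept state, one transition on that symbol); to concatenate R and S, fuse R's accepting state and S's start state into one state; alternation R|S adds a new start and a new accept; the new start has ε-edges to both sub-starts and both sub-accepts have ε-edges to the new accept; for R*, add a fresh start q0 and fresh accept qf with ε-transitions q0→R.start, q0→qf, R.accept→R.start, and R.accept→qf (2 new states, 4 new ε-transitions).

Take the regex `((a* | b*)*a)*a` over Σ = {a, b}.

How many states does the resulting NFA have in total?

16

Bottom-up over the parse tree:
Each of the 4 symbol leaves contributes a 2-state fragment.
  a* = 4 states
  b* = 4 states
  a* | b* = 10 states
  (a* | b*)* = 12 states
  (a* | b*)*a = 13 states
  ((a* | b*)*a)* = 15 states
  ((a* | b*)*a)*a = 16 states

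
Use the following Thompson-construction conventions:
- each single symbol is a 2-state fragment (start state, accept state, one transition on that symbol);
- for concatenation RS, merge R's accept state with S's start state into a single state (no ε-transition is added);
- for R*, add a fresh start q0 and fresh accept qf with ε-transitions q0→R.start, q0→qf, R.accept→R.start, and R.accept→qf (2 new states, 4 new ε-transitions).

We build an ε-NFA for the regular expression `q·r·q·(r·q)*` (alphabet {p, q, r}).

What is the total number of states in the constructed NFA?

8

Per subexpression:
Each of the 5 symbol leaves contributes a 2-state fragment.
  r·q : 3 states
  (r·q)* : 5 states
  q·r·q·(r·q)* : 8 states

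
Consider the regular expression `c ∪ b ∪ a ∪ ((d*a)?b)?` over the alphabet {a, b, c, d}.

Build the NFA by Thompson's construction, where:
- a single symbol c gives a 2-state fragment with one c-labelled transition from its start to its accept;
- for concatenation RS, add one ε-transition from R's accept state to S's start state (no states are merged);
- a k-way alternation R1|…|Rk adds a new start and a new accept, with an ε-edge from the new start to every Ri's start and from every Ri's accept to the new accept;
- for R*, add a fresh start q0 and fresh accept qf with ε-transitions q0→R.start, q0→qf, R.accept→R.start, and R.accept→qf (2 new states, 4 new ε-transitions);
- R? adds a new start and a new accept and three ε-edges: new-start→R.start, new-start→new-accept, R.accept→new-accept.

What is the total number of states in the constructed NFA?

20

By structural recursion:
Each of the 6 symbol leaves contributes a 2-state fragment.
  d* — 4 states
  d*a — 6 states
  (d*a)? — 8 states
  (d*a)?b — 10 states
  ((d*a)?b)? — 12 states
  c ∪ b ∪ a ∪ ((d*a)?b)? — 20 states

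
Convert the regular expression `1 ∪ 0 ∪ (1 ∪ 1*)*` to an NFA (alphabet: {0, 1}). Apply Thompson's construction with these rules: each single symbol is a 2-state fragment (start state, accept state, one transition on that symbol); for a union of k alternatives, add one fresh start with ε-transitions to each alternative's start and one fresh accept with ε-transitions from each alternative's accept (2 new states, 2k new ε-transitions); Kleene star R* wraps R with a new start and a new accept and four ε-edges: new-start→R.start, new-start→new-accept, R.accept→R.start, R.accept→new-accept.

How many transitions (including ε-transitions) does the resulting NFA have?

22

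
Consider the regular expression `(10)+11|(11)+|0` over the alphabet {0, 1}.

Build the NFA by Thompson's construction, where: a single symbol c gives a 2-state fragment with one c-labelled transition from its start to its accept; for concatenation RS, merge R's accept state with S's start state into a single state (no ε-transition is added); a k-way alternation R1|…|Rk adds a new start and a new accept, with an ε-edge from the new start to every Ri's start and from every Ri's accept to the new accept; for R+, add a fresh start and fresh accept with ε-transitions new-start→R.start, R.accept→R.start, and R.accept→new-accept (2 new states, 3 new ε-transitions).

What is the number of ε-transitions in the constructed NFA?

Recursing over subexpressions:
Each of the 7 symbol leaves contributes 0 ε-transitions.
  10 — 0 ε-transitions
  (10)+ — 3 ε-transitions
  (10)+11 — 3 ε-transitions
  11 — 0 ε-transitions
  (11)+ — 3 ε-transitions
  (10)+11|(11)+|0 — 12 ε-transitions

12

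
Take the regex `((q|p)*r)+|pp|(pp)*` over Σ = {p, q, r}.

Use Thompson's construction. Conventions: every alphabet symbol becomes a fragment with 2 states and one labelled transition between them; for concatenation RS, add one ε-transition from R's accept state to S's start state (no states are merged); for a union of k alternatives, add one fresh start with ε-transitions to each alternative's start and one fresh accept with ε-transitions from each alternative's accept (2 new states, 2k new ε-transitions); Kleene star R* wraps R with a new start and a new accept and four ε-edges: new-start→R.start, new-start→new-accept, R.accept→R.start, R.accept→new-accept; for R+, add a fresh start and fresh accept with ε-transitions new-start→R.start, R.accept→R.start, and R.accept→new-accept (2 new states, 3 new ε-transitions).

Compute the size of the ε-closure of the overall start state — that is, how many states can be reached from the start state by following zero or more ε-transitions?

13

Compute the ε-closure size of each fragment's start state recursively; a symbol fragment's start has no outgoing ε-edge, so its closure is just itself (size 1).
  q|p — new start ε-reaches every alternative's start; none of them accept ε, so the new accept is not reached: |ε-closure| = 1 + 1 + 1 = 3
  (q|p)* — the star's fresh start ε-reaches both the body's start and the fresh accept: |ε-closure| = 2 + 3 = 5
  (q|p)*r — the left operand accepts ε, so the closure extends into the next operand (via the concat ε-link); |ε-closure| = 5 + 1 = 6
  ((q|p)*r)+ — |ε-closure| = 1 + 6 = 7 (the body doesn't accept ε, so the new accept is not reached)
  pp — same as the first factor's closure: |ε-closure| = 1
  pp — |ε-closure| equals the left operand's closure size = 1 (its accept is not ε-reachable, so the closure stops there)
  (pp)* — |ε-closure| = 1 (new start) + 1 (body) + 1 (new accept) = 3
  ((q|p)*r)+|pp|(pp)* — |ε-closure| = 1 (new start) + (7 + 1 + 3) + 1 (new accept, since some branch ε-reaches its own accept) = 13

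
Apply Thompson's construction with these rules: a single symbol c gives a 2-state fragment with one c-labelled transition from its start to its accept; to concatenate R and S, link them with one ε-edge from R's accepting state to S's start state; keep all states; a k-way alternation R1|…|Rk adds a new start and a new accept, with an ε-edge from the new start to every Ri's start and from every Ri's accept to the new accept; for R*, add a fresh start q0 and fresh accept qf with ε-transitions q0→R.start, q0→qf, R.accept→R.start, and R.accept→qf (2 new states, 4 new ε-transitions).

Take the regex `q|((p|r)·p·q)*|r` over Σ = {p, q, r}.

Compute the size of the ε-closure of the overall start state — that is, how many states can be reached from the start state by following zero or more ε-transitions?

9

Compute the ε-closure size of each fragment's start state recursively; a symbol fragment's start has no outgoing ε-edge, so its closure is just itself (size 1).
  p|r → new start ε-reaches every alternative's start; none of them accept ε, so the new accept is not reached: |ε-closure| = 1 + 1 + 1 = 3
  (p|r)·p·q → same as the first factor's closure: |ε-closure| = 3
  ((p|r)·p·q)* → |ε-closure| = 1 (new start) + 3 (body) + 1 (new accept) = 5
  q|((p|r)·p·q)*|r → |ε-closure| = 1 (new start) + (1 + 5 + 1) + 1 (new accept, since some branch ε-reaches its own accept) = 9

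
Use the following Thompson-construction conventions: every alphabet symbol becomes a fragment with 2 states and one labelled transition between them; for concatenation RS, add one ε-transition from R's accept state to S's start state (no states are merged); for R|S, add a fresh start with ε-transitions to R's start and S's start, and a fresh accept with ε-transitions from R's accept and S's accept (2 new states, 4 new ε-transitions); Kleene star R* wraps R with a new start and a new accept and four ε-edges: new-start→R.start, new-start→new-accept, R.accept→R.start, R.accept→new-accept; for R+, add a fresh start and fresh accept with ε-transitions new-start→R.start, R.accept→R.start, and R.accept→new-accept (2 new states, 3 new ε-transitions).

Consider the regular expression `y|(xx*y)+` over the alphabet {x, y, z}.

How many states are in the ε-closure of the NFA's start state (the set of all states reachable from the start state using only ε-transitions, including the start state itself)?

Compute the ε-closure size of each fragment's start state recursively; a symbol fragment's start has no outgoing ε-edge, so its closure is just itself (size 1).
  x* : new start has ε-edges to the inner start and to the new accept, so |ε-closure| = 2 + 1 = 3
  xx*y : same as the first factor's closure: |ε-closure| = 1
  (xx*y)+ : |ε-closure| = 1 + 1 = 2 (the body doesn't accept ε, so the new accept is not reached)
  y|(xx*y)+ : new start ε-reaches every alternative's start; none of them accept ε, so the new accept is not reached: |ε-closure| = 1 + 1 + 2 = 4

4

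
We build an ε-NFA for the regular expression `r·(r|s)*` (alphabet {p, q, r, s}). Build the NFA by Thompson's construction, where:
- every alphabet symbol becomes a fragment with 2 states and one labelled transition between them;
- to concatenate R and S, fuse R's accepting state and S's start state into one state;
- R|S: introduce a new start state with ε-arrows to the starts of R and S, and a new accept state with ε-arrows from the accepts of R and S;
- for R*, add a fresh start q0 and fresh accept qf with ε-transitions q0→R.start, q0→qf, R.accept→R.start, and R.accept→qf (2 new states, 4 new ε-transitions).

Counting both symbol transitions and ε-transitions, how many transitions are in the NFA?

11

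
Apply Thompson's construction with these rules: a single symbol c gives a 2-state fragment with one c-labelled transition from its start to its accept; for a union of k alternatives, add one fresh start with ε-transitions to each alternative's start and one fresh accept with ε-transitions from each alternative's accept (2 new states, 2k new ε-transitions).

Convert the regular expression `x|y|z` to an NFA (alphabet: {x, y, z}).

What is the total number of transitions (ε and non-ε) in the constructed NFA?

Per subexpression:
Each of the 3 symbol leaves contributes 1 transition (1 symbol, 0 ε).
  x|y|z : 9 transitions (3 symbol, 6 ε)

9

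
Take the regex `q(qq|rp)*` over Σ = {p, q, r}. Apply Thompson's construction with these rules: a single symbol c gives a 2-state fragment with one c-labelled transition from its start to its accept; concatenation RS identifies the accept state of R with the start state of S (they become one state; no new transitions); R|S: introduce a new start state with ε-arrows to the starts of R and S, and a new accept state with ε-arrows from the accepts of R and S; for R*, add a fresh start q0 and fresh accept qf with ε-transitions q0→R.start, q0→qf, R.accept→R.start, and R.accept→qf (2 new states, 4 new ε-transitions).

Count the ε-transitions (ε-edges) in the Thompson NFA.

Bottom-up over the parse tree:
Each of the 5 symbol leaves contributes 0 ε-transitions.
  qq — 0 ε-transitions
  rp — 0 ε-transitions
  qq|rp — 4 ε-transitions
  (qq|rp)* — 8 ε-transitions
  q(qq|rp)* — 8 ε-transitions

8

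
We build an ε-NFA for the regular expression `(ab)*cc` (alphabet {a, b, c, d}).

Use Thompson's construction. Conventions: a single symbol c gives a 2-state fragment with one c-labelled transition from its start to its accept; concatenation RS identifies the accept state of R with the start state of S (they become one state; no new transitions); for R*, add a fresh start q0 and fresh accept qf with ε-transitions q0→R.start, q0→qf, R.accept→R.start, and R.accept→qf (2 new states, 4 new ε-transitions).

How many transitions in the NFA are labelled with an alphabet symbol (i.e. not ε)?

4

Bottom-up over the parse tree:
Each of the 4 symbol leaves contributes exactly 1 symbol transition.
  ab — 2 symbol transitions
  (ab)* — 2 symbol transitions
  (ab)*cc — 4 symbol transitions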